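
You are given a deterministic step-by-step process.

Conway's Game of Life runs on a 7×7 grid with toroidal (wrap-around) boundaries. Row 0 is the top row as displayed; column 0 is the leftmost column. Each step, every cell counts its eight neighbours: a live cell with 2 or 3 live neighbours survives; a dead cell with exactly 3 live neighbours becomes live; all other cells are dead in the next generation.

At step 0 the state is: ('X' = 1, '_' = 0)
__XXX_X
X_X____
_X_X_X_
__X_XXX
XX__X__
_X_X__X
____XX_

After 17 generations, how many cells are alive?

step 0: __XXX_X
X_X____
_X_X_X_
__X_XXX
XX__X__
_X_X__X
____XX_
step 1: _XX_X_X
X____XX
XX_X_X_
__X___X
_X__X__
_XXX__X
X_____X
step 2: _X_____
___X___
_XX_XX_
__XXXXX
_X___X_
_XXX_XX
______X
step 3: _______
_X_XX__
_X____X
X_____X
_X_____
_XX_XXX
_X___XX
step 4: X_X_XX_
X_X____
_XX__XX
_X____X
_XX____
_XX_X_X
_XX_X_X
step 5: X_X_XX_
X_X_X__
__X__XX
_____XX
___X_X_
_______
____X_X
step 6: X___X__
X_X_X__
XX_XX__
_______
____XXX
____XX_
___XX_X
step 7: XX__X_X
X_X_XXX
XXXXX__
X__X__X
____X_X
_______
___X__X
step 8: _XX_X__
_______
_______
______X
X____XX
_____X_
_____XX
step 9: _____X_
_______
_______
X____XX
X____X_
X___X__
____XXX
step 10: ____XXX
_______
______X
X____X_
XX__XX_
X___X__
____X_X
step 11: ____X_X
______X
______X
XX__XX_
XX__XX_
XX_XX__
X__XX_X
step 12: ___XX_X
X_____X
______X
_X__X__
_______
_______
_XX___X
step 13: _XXX__X
X_____X
_____XX
_______
_______
_______
X_XX_X_
step 14: ___XXX_
_XX____
X____XX
_______
_______
_______
X__XX_X
step 15: XX___XX
XXXX___
XX____X
______X
_______
_______
___X__X
step 16: ___XXX_
_____X_
______X
______X
_______
_______
_____XX
step 17: _______
_____XX
_____XX
_______
_______
_______
_____XX

6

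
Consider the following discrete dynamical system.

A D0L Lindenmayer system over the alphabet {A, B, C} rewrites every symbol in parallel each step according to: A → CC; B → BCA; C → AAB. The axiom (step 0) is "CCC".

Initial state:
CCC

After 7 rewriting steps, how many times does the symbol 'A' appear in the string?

1212

t=0: CCC
t=1: AABAABAAB
t=2: CCCCBCACCCCBCACCCCBCA
t=3: AABAABAABAABBCAAABCCAABAABAABAABBCAAABCCAABAABAABAABBCAAABCC
t=4: CCCCBCACCCCBCACCCCBCACCCCBCABCAAABCCCCCCBCAAABAABCCCCBCACC…BCAAABAABCCCCBCACCCCBCACCCCBCACCCCBCABCAAABCCCCCCBCAAABAAB  (len 147)
t=5: AABAABAABAABBCAAABCCAABAABAABAABBCAAABCCAABAABAABAABBCAAAB…BCCBCAAABCCCCCCBCAAABAABAABAABAABAABBCAAABCCCCCCBCACCCCBCA  (len 405)
t=6: CCCCBCACCCCBCACCCCBCACCCCBCABCAAABCCCCCCBCAAABAABCCCCBCACC…AABCCCCCCBCAAABAABAABAABAABAABBCAAABCCAABAABAABAABBCAAABCC  (len 1020)
t=7: AABAABAABAABBCAAABCCAABAABAABAABBCAAABCCAABAABAABAABBCAAAB…BCAAABAABCCCCBCACCCCBCACCCCBCACCCCBCABCAAABCCCCCCBCAAABAAB  (len 2751)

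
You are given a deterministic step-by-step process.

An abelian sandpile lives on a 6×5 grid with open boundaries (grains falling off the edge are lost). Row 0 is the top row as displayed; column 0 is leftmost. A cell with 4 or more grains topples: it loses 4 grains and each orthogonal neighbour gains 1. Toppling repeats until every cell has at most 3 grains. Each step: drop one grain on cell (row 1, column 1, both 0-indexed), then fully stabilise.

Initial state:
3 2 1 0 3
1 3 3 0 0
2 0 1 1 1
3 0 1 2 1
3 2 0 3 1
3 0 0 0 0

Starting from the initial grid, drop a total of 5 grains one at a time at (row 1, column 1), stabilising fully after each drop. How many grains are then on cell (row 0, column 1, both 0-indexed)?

k=0  3 2 1 0 3
1 3 3 0 0
2 0 1 1 1
3 0 1 2 1
3 2 0 3 1
3 0 0 0 0
k=1  3 3 2 0 3
2 1 0 1 0
2 1 2 1 1
3 0 1 2 1
3 2 0 3 1
3 0 0 0 0
k=2  3 3 2 0 3
2 2 0 1 0
2 1 2 1 1
3 0 1 2 1
3 2 0 3 1
3 0 0 0 0
k=3  3 3 2 0 3
2 3 0 1 0
2 1 2 1 1
3 0 1 2 1
3 2 0 3 1
3 0 0 0 0
k=4  1 1 3 0 3
0 2 1 1 0
3 2 2 1 1
3 0 1 2 1
3 2 0 3 1
3 0 0 0 0
k=5  1 1 3 0 3
0 3 1 1 0
3 2 2 1 1
3 0 1 2 1
3 2 0 3 1
3 0 0 0 0

1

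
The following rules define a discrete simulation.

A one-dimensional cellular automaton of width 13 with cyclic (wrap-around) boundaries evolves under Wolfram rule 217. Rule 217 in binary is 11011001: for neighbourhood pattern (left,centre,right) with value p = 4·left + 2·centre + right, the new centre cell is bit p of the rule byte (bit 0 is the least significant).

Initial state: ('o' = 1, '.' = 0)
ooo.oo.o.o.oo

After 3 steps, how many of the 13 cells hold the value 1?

0) ooo.oo.o.o.oo
1) ooo.oo.....oo
2) ooo.oooooo.oo
3) ooo.oooooo.oo

11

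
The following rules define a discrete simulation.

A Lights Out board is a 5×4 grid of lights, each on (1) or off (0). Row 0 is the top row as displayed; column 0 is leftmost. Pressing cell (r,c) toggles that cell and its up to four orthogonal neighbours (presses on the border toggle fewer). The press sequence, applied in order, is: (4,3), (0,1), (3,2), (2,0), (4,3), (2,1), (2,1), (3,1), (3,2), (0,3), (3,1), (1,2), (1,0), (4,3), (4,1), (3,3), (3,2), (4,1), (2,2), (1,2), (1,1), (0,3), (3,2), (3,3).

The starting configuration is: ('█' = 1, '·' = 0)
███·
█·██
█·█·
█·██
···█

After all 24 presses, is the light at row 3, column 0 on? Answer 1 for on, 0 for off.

t=0: ███·
█·██
█·█·
█·██
···█
t=1: ███·
█·██
█·█·
█·█·
··█·
t=2: ····
████
█·█·
█·█·
··█·
t=3: ····
████
█···
██·█
····
t=4: ····
·███
·█··
·█·█
····
t=5: ····
·███
·█··
·█··
··██
t=6: ····
··██
█·█·
····
··██
t=7: ····
·███
·█··
·█··
··██
t=8: ····
·███
····
█·█·
·███
t=9: ····
·███
··█·
██·█
·█·█
t=10: ··██
·██·
··█·
██·█
·█·█
t=11: ··██
·██·
·██·
··██
···█
t=12: ···█
···█
·█··
··██
···█
t=13: █··█
██·█
██··
··██
···█
t=14: █··█
██·█
██··
··█·
··█·
t=15: █··█
██·█
██··
·██·
██··
t=16: █··█
██·█
██·█
·█·█
██·█
t=17: █··█
██·█
████
··█·
████
t=18: █··█
██·█
████
·██·
···█
t=19: █··█
████
█···
·█··
···█
t=20: █·██
█···
█·█·
·█··
···█
t=21: ████
·██·
███·
·█··
···█
t=22: ██··
·███
███·
·█··
···█
t=23: ██··
·███
██··
··██
··██
t=24: ██··
·███
██·█
····
··█·

0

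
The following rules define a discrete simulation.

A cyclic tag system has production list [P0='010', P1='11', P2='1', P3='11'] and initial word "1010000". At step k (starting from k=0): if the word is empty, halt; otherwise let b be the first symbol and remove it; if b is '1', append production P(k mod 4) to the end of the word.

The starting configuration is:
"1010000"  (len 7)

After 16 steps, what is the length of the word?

[0] "1010000"  (len 7)
[1] "010000010"  (len 9)
[2] "10000010"  (len 8)
[3] "00000101"  (len 8)
[4] "0000101"  (len 7)
[5] "000101"  (len 6)
[6] "00101"  (len 5)
[7] "0101"  (len 4)
[8] "101"  (len 3)
[9] "01010"  (len 5)
[10] "1010"  (len 4)
[11] "0101"  (len 4)
[12] "101"  (len 3)
[13] "01010"  (len 5)
[14] "1010"  (len 4)
[15] "0101"  (len 4)
[16] "101"  (len 3)

3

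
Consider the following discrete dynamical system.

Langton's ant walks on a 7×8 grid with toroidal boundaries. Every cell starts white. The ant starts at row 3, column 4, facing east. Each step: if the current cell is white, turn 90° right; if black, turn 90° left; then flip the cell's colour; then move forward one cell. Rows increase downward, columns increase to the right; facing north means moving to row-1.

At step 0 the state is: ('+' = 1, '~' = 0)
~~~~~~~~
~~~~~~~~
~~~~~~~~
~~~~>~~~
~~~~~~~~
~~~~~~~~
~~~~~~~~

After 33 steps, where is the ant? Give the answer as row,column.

[0] ~~~~~~~~
~~~~~~~~
~~~~~~~~
~~~~>~~~
~~~~~~~~
~~~~~~~~
~~~~~~~~
[1] ~~~~~~~~
~~~~~~~~
~~~~~~~~
~~~~+~~~
~~~~v~~~
~~~~~~~~
~~~~~~~~
[2] ~~~~~~~~
~~~~~~~~
~~~~~~~~
~~~~+~~~
~~~<+~~~
~~~~~~~~
~~~~~~~~
[3] ~~~~~~~~
~~~~~~~~
~~~~~~~~
~~~^+~~~
~~~++~~~
~~~~~~~~
~~~~~~~~
[4] ~~~~~~~~
~~~~~~~~
~~~~~~~~
~~~+>~~~
~~~++~~~
~~~~~~~~
~~~~~~~~
[5] ~~~~~~~~
~~~~~~~~
~~~~^~~~
~~~+~~~~
~~~++~~~
~~~~~~~~
~~~~~~~~
[6] ~~~~~~~~
~~~~~~~~
~~~~+>~~
~~~+~~~~
~~~++~~~
~~~~~~~~
~~~~~~~~
[7] ~~~~~~~~
~~~~~~~~
~~~~++~~
~~~+~v~~
~~~++~~~
~~~~~~~~
~~~~~~~~
[8] ~~~~~~~~
~~~~~~~~
~~~~++~~
~~~+<+~~
~~~++~~~
~~~~~~~~
~~~~~~~~
[9] ~~~~~~~~
~~~~~~~~
~~~~^+~~
~~~+++~~
~~~++~~~
~~~~~~~~
~~~~~~~~
[10] ~~~~~~~~
~~~~~~~~
~~~<~+~~
~~~+++~~
~~~++~~~
~~~~~~~~
~~~~~~~~
[11] ~~~~~~~~
~~~^~~~~
~~~+~+~~
~~~+++~~
~~~++~~~
~~~~~~~~
~~~~~~~~
[12] ~~~~~~~~
~~~+>~~~
~~~+~+~~
~~~+++~~
~~~++~~~
~~~~~~~~
~~~~~~~~
[13] ~~~~~~~~
~~~++~~~
~~~+v+~~
~~~+++~~
~~~++~~~
~~~~~~~~
~~~~~~~~
[14] ~~~~~~~~
~~~++~~~
~~~<++~~
~~~+++~~
~~~++~~~
~~~~~~~~
~~~~~~~~
[15] ~~~~~~~~
~~~++~~~
~~~~++~~
~~~v++~~
~~~++~~~
~~~~~~~~
~~~~~~~~
[16] ~~~~~~~~
~~~++~~~
~~~~++~~
~~~~>+~~
~~~++~~~
~~~~~~~~
~~~~~~~~
[17] ~~~~~~~~
~~~++~~~
~~~~^+~~
~~~~~+~~
~~~++~~~
~~~~~~~~
~~~~~~~~
[18] ~~~~~~~~
~~~++~~~
~~~<~+~~
~~~~~+~~
~~~++~~~
~~~~~~~~
~~~~~~~~
[19] ~~~~~~~~
~~~^+~~~
~~~+~+~~
~~~~~+~~
~~~++~~~
~~~~~~~~
~~~~~~~~
[20] ~~~~~~~~
~~<~+~~~
~~~+~+~~
~~~~~+~~
~~~++~~~
~~~~~~~~
~~~~~~~~
[21] ~~^~~~~~
~~+~+~~~
~~~+~+~~
~~~~~+~~
~~~++~~~
~~~~~~~~
~~~~~~~~
[22] ~~+>~~~~
~~+~+~~~
~~~+~+~~
~~~~~+~~
~~~++~~~
~~~~~~~~
~~~~~~~~
[23] ~~++~~~~
~~+v+~~~
~~~+~+~~
~~~~~+~~
~~~++~~~
~~~~~~~~
~~~~~~~~
[24] ~~++~~~~
~~<++~~~
~~~+~+~~
~~~~~+~~
~~~++~~~
~~~~~~~~
~~~~~~~~
[25] ~~++~~~~
~~~++~~~
~~v+~+~~
~~~~~+~~
~~~++~~~
~~~~~~~~
~~~~~~~~
[26] ~~++~~~~
~~~++~~~
~<++~+~~
~~~~~+~~
~~~++~~~
~~~~~~~~
~~~~~~~~
[27] ~~++~~~~
~^~++~~~
~+++~+~~
~~~~~+~~
~~~++~~~
~~~~~~~~
~~~~~~~~
[28] ~~++~~~~
~+>++~~~
~+++~+~~
~~~~~+~~
~~~++~~~
~~~~~~~~
~~~~~~~~
[29] ~~++~~~~
~++++~~~
~+v+~+~~
~~~~~+~~
~~~++~~~
~~~~~~~~
~~~~~~~~
[30] ~~++~~~~
~++++~~~
~+~>~+~~
~~~~~+~~
~~~++~~~
~~~~~~~~
~~~~~~~~
[31] ~~++~~~~
~++^+~~~
~+~~~+~~
~~~~~+~~
~~~++~~~
~~~~~~~~
~~~~~~~~
[32] ~~++~~~~
~+<~+~~~
~+~~~+~~
~~~~~+~~
~~~++~~~
~~~~~~~~
~~~~~~~~
[33] ~~++~~~~
~+~~+~~~
~+v~~+~~
~~~~~+~~
~~~++~~~
~~~~~~~~
~~~~~~~~

2,2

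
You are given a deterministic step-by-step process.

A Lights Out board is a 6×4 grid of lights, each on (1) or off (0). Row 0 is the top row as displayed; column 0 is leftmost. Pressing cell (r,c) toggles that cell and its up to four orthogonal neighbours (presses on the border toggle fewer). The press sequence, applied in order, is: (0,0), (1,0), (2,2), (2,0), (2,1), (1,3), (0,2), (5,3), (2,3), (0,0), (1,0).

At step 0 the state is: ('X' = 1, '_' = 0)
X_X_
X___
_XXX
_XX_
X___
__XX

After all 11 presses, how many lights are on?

8

t=0: X_X_
X___
_XXX
_XX_
X___
__XX
t=1: _XX_
____
_XXX
_XX_
X___
__XX
t=2: XXX_
XX__
XXXX
_XX_
X___
__XX
t=3: XXX_
XXX_
X___
_X__
X___
__XX
t=4: XXX_
_XX_
_X__
XX__
X___
__XX
t=5: XXX_
__X_
X_X_
X___
X___
__XX
t=6: XXXX
___X
X_XX
X___
X___
__XX
t=7: X___
__XX
X_XX
X___
X___
__XX
t=8: X___
__XX
X_XX
X___
X__X
____
t=9: X___
__X_
X___
X__X
X__X
____
t=10: _X__
X_X_
X___
X__X
X__X
____
t=11: XX__
_XX_
____
X__X
X__X
____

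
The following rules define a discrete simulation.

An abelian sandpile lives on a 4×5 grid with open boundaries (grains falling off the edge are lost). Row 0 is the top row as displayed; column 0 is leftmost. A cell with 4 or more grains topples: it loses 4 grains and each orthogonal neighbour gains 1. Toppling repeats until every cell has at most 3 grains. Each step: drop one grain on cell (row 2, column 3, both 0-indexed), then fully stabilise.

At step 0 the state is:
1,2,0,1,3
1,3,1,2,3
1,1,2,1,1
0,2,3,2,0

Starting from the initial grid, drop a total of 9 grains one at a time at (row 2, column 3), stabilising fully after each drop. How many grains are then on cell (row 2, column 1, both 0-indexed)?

t=0: 1,2,0,1,3
1,3,1,2,3
1,1,2,1,1
0,2,3,2,0
t=1: 1,2,0,1,3
1,3,1,2,3
1,1,2,2,1
0,2,3,2,0
t=2: 1,2,0,1,3
1,3,1,2,3
1,1,2,3,1
0,2,3,2,0
t=3: 1,2,0,1,3
1,3,1,3,3
1,1,3,0,2
0,2,3,3,0
t=4: 1,2,0,1,3
1,3,1,3,3
1,1,3,1,2
0,2,3,3,0
t=5: 1,2,0,1,3
1,3,1,3,3
1,1,3,2,2
0,2,3,3,0
t=6: 1,2,0,1,3
1,3,1,3,3
1,1,3,3,2
0,2,3,3,0
t=7: 1,2,0,3,0
1,3,3,2,2
1,2,2,0,1
0,3,1,2,2
t=8: 1,2,0,3,0
1,3,3,2,2
1,2,2,1,1
0,3,1,2,2
t=9: 1,2,0,3,0
1,3,3,2,2
1,2,2,2,1
0,3,1,2,2

2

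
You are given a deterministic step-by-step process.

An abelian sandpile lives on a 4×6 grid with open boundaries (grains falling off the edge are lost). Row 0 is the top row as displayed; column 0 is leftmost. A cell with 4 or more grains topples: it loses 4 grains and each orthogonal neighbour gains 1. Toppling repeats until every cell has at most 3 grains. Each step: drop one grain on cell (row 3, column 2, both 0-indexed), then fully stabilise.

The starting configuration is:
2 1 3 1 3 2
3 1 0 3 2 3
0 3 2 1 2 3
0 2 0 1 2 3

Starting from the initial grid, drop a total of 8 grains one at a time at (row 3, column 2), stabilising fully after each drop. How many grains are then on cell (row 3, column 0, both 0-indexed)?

gen 0: 2 1 3 1 3 2
3 1 0 3 2 3
0 3 2 1 2 3
0 2 0 1 2 3
gen 1: 2 1 3 1 3 2
3 1 0 3 2 3
0 3 2 1 2 3
0 2 1 1 2 3
gen 2: 2 1 3 1 3 2
3 1 0 3 2 3
0 3 2 1 2 3
0 2 2 1 2 3
gen 3: 2 1 3 1 3 2
3 1 0 3 2 3
0 3 2 1 2 3
0 2 3 1 2 3
gen 4: 2 1 3 1 3 2
3 1 0 3 2 3
0 3 3 1 2 3
0 3 0 2 2 3
gen 5: 2 1 3 1 3 2
3 1 0 3 2 3
0 3 3 1 2 3
0 3 1 2 2 3
gen 6: 2 1 3 1 3 2
3 1 0 3 2 3
0 3 3 1 2 3
0 3 2 2 2 3
gen 7: 2 1 3 1 3 2
3 1 0 3 2 3
0 3 3 1 2 3
0 3 3 2 2 3
gen 8: 2 1 3 1 3 2
3 2 1 3 2 3
1 1 1 2 2 3
1 1 2 3 2 3

1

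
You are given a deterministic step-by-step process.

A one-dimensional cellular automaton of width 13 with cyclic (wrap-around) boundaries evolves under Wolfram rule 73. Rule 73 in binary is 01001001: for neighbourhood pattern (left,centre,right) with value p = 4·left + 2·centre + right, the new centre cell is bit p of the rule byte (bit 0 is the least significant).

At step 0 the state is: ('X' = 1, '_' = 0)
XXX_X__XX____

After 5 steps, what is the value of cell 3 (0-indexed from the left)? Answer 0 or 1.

0

gen 0: XXX_X__XX____
gen 1: X_X____XX_XX_
gen 2: ____XX_XX_XX_
gen 3: XXX_XX_XX_XX_
gen 4: X_X_XX_XX_XX_
gen 5: ____XX_XX_XX_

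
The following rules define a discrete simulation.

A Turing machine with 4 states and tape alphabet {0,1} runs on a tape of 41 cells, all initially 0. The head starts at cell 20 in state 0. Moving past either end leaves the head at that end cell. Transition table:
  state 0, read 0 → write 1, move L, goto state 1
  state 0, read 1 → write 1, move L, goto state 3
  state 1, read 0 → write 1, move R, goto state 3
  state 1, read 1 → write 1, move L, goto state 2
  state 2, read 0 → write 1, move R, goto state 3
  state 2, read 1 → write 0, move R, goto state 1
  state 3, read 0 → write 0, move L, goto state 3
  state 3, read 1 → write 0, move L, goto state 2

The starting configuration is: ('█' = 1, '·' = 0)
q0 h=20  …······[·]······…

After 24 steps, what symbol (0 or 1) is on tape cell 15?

0

0) q0 h=20  …······[·]······…
1) q1 h=19  …······[·]█·····…
2) q3 h=20  …·····█[█]······…
3) q2 h=19  …······[█]······…
4) q1 h=20  …······[·]······…
5) q3 h=21  …·····█[·]······…
6) q3 h=20  …······[█]······…
7) q2 h=19  …······[·]······…
8) q3 h=20  …·····█[·]······…
9) q3 h=19  …······[█]······…
10) q2 h=18  …······[·]······…
11) q3 h=19  …·····█[·]······…
12) q3 h=18  …······[█]······…
13) q2 h=17  …······[·]······…
14) q3 h=18  …·····█[·]······…
15) q3 h=17  …······[█]······…
16) q2 h=16  …······[·]······…
17) q3 h=17  …·····█[·]······…
18) q3 h=16  …······[█]······…
19) q2 h=15  …······[·]······…
20) q3 h=16  …·····█[·]······…
21) q3 h=15  …······[█]······…
22) q2 h=14  …······[·]······…
23) q3 h=15  …·····█[·]······…
24) q3 h=14  …······[█]······…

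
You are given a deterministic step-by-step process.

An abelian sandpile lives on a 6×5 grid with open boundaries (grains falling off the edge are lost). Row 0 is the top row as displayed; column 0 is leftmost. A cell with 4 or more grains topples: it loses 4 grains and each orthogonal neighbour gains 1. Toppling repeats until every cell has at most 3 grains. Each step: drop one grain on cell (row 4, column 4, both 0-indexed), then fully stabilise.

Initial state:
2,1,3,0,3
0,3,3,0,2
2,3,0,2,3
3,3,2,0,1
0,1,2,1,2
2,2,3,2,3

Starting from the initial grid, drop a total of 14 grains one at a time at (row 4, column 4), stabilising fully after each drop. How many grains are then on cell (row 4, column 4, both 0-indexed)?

0) 2,1,3,0,3
0,3,3,0,2
2,3,0,2,3
3,3,2,0,1
0,1,2,1,2
2,2,3,2,3
1) 2,1,3,0,3
0,3,3,0,2
2,3,0,2,3
3,3,2,0,1
0,1,2,1,3
2,2,3,2,3
2) 2,1,3,0,3
0,3,3,0,2
2,3,0,2,3
3,3,2,0,2
0,1,2,2,1
2,2,3,3,0
3) 2,1,3,0,3
0,3,3,0,2
2,3,0,2,3
3,3,2,0,2
0,1,2,2,2
2,2,3,3,0
4) 2,1,3,0,3
0,3,3,0,2
2,3,0,2,3
3,3,2,0,2
0,1,2,2,3
2,2,3,3,0
5) 2,1,3,0,3
0,3,3,0,2
2,3,0,2,3
3,3,2,0,3
0,1,2,3,0
2,2,3,3,1
6) 2,1,3,0,3
0,3,3,0,2
2,3,0,2,3
3,3,2,0,3
0,1,2,3,1
2,2,3,3,1
7) 2,1,3,0,3
0,3,3,0,2
2,3,0,2,3
3,3,2,0,3
0,1,2,3,2
2,2,3,3,1
8) 2,1,3,0,3
0,3,3,0,2
2,3,0,2,3
3,3,2,0,3
0,1,2,3,3
2,2,3,3,1
9) 2,1,3,0,3
0,3,3,0,3
2,3,0,3,0
3,3,3,2,1
0,2,0,2,2
2,3,1,1,3
10) 2,1,3,0,3
0,3,3,0,3
2,3,0,3,0
3,3,3,2,1
0,2,0,2,3
2,3,1,1,3
11) 2,1,3,0,3
0,3,3,0,3
2,3,0,3,0
3,3,3,2,2
0,2,0,3,1
2,3,1,2,0
12) 2,1,3,0,3
0,3,3,0,3
2,3,0,3,0
3,3,3,2,2
0,2,0,3,2
2,3,1,2,0
13) 2,1,3,0,3
0,3,3,0,3
2,3,0,3,0
3,3,3,2,2
0,2,0,3,3
2,3,1,2,0
14) 2,1,3,0,3
0,3,3,0,3
2,3,0,3,0
3,3,3,3,3
0,2,1,0,1
2,3,1,3,1

1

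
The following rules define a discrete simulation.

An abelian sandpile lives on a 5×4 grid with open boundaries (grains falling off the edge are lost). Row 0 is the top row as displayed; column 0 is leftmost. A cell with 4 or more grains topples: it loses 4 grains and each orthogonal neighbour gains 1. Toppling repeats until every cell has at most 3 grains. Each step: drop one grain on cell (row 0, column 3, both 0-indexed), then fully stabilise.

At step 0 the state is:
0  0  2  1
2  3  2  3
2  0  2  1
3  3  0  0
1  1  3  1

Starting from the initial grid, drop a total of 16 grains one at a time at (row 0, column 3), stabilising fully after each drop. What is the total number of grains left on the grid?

32

0) 0  0  2  1
2  3  2  3
2  0  2  1
3  3  0  0
1  1  3  1
1) 0  0  2  2
2  3  2  3
2  0  2  1
3  3  0  0
1  1  3  1
2) 0  0  2  3
2  3  2  3
2  0  2  1
3  3  0  0
1  1  3  1
3) 0  0  3  1
2  3  3  0
2  0  2  2
3  3  0  0
1  1  3  1
4) 0  0  3  2
2  3  3  0
2  0  2  2
3  3  0  0
1  1  3  1
5) 0  0  3  3
2  3  3  0
2  0  2  2
3  3  0  0
1  1  3  1
6) 0  2  1  1
3  0  1  2
2  1  3  2
3  3  0  0
1  1  3  1
7) 0  2  1  2
3  0  1  2
2  1  3  2
3  3  0  0
1  1  3  1
8) 0  2  1  3
3  0  1  2
2  1  3  2
3  3  0  0
1  1  3  1
9) 0  2  2  0
3  0  1  3
2  1  3  2
3  3  0  0
1  1  3  1
10) 0  2  2  1
3  0  1  3
2  1  3  2
3  3  0  0
1  1  3  1
11) 0  2  2  2
3  0  1  3
2  1  3  2
3  3  0  0
1  1  3  1
12) 0  2  2  3
3  0  1  3
2  1  3  2
3  3  0  0
1  1  3  1
13) 0  2  3  1
3  0  2  0
2  1  3  3
3  3  0  0
1  1  3  1
14) 0  2  3  2
3  0  2  0
2  1  3  3
3  3  0  0
1  1  3  1
15) 0  2  3  3
3  0  2  0
2  1  3  3
3  3  0  0
1  1  3  1
16) 0  3  0  1
3  0  3  1
2  1  3  3
3  3  0  0
1  1  3  1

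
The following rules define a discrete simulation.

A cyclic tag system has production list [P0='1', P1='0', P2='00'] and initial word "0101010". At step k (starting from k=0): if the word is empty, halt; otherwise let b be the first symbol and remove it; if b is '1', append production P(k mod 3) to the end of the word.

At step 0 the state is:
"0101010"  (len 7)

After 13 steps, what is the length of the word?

t=0: "0101010"  (len 7)
t=1: "101010"  (len 6)
t=2: "010100"  (len 6)
t=3: "10100"  (len 5)
t=4: "01001"  (len 5)
t=5: "1001"  (len 4)
t=6: "00100"  (len 5)
t=7: "0100"  (len 4)
t=8: "100"  (len 3)
t=9: "0000"  (len 4)
t=10: "000"  (len 3)
t=11: "00"  (len 2)
t=12: "0"  (len 1)
t=13: (halted — word empty)

0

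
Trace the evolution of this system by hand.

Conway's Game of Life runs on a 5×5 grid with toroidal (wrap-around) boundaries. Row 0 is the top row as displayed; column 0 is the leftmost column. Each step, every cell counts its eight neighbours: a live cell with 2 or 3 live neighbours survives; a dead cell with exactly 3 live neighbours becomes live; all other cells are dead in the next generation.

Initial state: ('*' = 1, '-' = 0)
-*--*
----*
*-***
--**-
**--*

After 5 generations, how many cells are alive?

3

t=0: -*--*
----*
*-***
--**-
**--*
t=1: -*-**
-**--
***--
-----
-*--*
t=2: -*-**
----*
*-*--
--*--
--***
t=3: -----
-**-*
-*-*-
--*-*
**--*
t=4: --***
****-
-*--*
--*-*
**-**
t=5: -----
-----
----*
--*--
-*---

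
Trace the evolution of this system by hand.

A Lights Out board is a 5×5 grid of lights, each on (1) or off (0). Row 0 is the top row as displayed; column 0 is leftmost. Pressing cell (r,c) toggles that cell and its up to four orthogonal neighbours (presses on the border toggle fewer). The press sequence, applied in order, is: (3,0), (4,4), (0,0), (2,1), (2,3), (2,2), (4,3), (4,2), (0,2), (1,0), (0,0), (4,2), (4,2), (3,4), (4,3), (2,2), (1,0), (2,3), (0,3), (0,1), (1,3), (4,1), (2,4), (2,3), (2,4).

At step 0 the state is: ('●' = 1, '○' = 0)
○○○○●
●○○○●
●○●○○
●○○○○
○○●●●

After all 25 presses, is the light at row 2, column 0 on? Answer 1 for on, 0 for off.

1

0) ○○○○●
●○○○●
●○●○○
●○○○○
○○●●●
1) ○○○○●
●○○○●
○○●○○
○●○○○
●○●●●
2) ○○○○●
●○○○●
○○●○○
○●○○●
●○●○○
3) ●●○○●
○○○○●
○○●○○
○●○○●
●○●○○
4) ●●○○●
○●○○●
●●○○○
○○○○●
●○●○○
5) ●●○○●
○●○●●
●●●●●
○○○●●
●○●○○
6) ●●○○●
○●●●●
●○○○●
○○●●●
●○●○○
7) ●●○○●
○●●●●
●○○○●
○○●○●
●○○●●
8) ●●○○●
○●●●●
●○○○●
○○○○●
●●●○●
9) ●○●●●
○●○●●
●○○○●
○○○○●
●●●○●
10) ○○●●●
●○○●●
○○○○●
○○○○●
●●●○●
11) ●●●●●
○○○●●
○○○○●
○○○○●
●●●○●
12) ●●●●●
○○○●●
○○○○●
○○●○●
●○○●●
13) ●●●●●
○○○●●
○○○○●
○○○○●
●●●○●
14) ●●●●●
○○○●●
○○○○○
○○○●○
●●●○○
15) ●●●●●
○○○●●
○○○○○
○○○○○
●●○●●
16) ●●●●●
○○●●●
○●●●○
○○●○○
●●○●●
17) ○●●●●
●●●●●
●●●●○
○○●○○
●●○●●
18) ○●●●●
●●●○●
●●○○●
○○●●○
●●○●●
19) ○●○○○
●●●●●
●●○○●
○○●●○
●●○●●
20) ●○●○○
●○●●●
●●○○●
○○●●○
●●○●●
21) ●○●●○
●○○○○
●●○●●
○○●●○
●●○●●
22) ●○●●○
●○○○○
●●○●●
○●●●○
○○●●●
23) ●○●●○
●○○○●
●●○○○
○●●●●
○○●●●
24) ●○●●○
●○○●●
●●●●●
○●●○●
○○●●●
25) ●○●●○
●○○●○
●●●○○
○●●○○
○○●●●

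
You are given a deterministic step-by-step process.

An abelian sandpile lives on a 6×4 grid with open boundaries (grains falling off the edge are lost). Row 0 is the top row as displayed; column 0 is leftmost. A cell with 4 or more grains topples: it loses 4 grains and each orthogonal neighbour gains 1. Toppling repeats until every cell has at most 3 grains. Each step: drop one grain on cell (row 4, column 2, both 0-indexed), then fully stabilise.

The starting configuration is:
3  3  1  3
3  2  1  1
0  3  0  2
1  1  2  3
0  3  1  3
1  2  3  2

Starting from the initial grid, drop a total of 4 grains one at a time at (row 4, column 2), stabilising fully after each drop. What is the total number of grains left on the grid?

step 0: 3  3  1  3
3  2  1  1
0  3  0  2
1  1  2  3
0  3  1  3
1  2  3  2
step 1: 3  3  1  3
3  2  1  1
0  3  0  2
1  1  2  3
0  3  2  3
1  2  3  2
step 2: 3  3  1  3
3  2  1  1
0  3  0  2
1  1  2  3
0  3  3  3
1  2  3  2
step 3: 3  3  1  3
3  2  1  1
0  3  1  3
1  3  1  1
1  2  0  3
2  0  3  0
step 4: 3  3  1  3
3  2  1  1
0  3  1  3
1  3  1  1
1  2  1  3
2  0  3  0

42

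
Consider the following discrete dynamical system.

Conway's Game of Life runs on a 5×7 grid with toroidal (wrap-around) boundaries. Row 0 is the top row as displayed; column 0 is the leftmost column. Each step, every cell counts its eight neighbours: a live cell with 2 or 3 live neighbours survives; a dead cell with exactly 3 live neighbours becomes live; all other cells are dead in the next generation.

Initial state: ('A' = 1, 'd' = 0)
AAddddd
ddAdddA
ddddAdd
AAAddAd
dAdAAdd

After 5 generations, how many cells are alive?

15

gen 0: AAddddd
ddAdddA
ddddAdd
AAAddAd
dAdAAdd
gen 1: AAdAddd
AAddddd
AdAAdAA
AAAddAd
dddAAdA
gen 2: dAdAAdA
dddAAdd
dddAAAd
ddddddd
dddAAAA
gen 3: AdddddA
ddddddd
dddAdAd
ddddddA
AdAAddA
gen 4: AAddddA
ddddddA
ddddddd
AdAAAAA
dAdddAd
gen 5: dAdddAA
ddddddA
AddAAdd
AAAAAAA
dddAddd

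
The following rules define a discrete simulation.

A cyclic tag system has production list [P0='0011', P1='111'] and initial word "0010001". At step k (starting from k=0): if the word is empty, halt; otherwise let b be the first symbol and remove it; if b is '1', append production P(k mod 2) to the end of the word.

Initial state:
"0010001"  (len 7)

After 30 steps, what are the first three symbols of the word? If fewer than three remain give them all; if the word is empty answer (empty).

110

step 0: "0010001"  (len 7)
step 1: "010001"  (len 6)
step 2: "10001"  (len 5)
step 3: "00010011"  (len 8)
step 4: "0010011"  (len 7)
step 5: "010011"  (len 6)
step 6: "10011"  (len 5)
step 7: "00110011"  (len 8)
step 8: "0110011"  (len 7)
step 9: "110011"  (len 6)
step 10: "10011111"  (len 8)
step 11: "00111110011"  (len 11)
step 12: "0111110011"  (len 10)
step 13: "111110011"  (len 9)
step 14: "11110011111"  (len 11)
step 15: "11100111110011"  (len 14)
step 16: "1100111110011111"  (len 16)
step 17: "1001111100111110011"  (len 19)
step 18: "001111100111110011111"  (len 21)
step 19: "01111100111110011111"  (len 20)
step 20: "1111100111110011111"  (len 19)
step 21: "1111001111100111110011"  (len 22)
step 22: "111001111100111110011111"  (len 24)
step 23: "110011111001111100111110011"  (len 27)
step 24: "10011111001111100111110011111"  (len 29)
step 25: "00111110011111001111100111110011"  (len 32)
step 26: "0111110011111001111100111110011"  (len 31)
step 27: "111110011111001111100111110011"  (len 30)
step 28: "11110011111001111100111110011111"  (len 32)
step 29: "11100111110011111001111100111110011"  (len 35)
step 30: "1100111110011111001111100111110011111"  (len 37)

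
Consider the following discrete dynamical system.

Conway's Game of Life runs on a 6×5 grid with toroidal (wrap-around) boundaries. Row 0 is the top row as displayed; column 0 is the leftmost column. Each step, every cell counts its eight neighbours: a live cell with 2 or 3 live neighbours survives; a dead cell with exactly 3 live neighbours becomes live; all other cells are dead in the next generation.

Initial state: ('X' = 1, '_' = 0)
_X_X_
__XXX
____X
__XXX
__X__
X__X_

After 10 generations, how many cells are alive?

2

gen 0: _X_X_
__XXX
____X
__XXX
__X__
X__X_
gen 1: XX___
X_X_X
X____
__X_X
_XX__
_X_XX
gen 2: _____
____X
X____
X_XX_
_X__X
___XX
gen 3: ___XX
_____
XX_X_
X_XX_
_X___
X__XX
gen 4: X__X_
X_XX_
XX_X_
X__X_
_X___
X_XX_
gen 5: X____
X__X_
X__X_
X____
XX_X_
X_XX_
gen 6: X_XX_
XX___
XX___
X_X__
X__X_
X_XX_
gen 7: X__X_
_____
__X_X
X_X__
X__X_
X____
gen 8: ____X
___XX
_X_X_
X_X__
X____
XX___
gen 9: ___XX
X_XXX
XX_X_
X_X_X
X___X
XX__X
gen 10: _____
_____
_____
__X__
_____
_X___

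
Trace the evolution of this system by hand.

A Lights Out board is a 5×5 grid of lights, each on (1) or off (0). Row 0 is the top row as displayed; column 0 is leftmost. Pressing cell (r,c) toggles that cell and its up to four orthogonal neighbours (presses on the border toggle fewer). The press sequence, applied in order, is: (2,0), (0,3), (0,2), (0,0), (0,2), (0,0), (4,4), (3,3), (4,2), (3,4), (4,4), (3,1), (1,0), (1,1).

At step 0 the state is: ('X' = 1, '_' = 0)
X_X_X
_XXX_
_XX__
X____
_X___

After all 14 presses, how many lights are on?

13

t=0: X_X_X
_XXX_
_XX__
X____
_X___
t=1: X_X_X
XXXX_
X_X__
_____
_X___
t=2: X__X_
XXX__
X_X__
_____
_X___
t=3: XXX__
XX___
X_X__
_____
_X___
t=4: __X__
_X___
X_X__
_____
_X___
t=5: _X_X_
_XX__
X_X__
_____
_X___
t=6: X__X_
XXX__
X_X__
_____
_X___
t=7: X__X_
XXX__
X_X__
____X
_X_XX
t=8: X__X_
XXX__
X_XX_
__XX_
_X__X
t=9: X__X_
XXX__
X_XX_
___X_
__XXX
t=10: X__X_
XXX__
X_XXX
____X
__XX_
t=11: X__X_
XXX__
X_XXX
_____
__X_X
t=12: X__X_
XXX__
XXXXX
XXX__
_XX_X
t=13: ___X_
__X__
_XXXX
XXX__
_XX_X
t=14: _X_X_
XX___
__XXX
XXX__
_XX_X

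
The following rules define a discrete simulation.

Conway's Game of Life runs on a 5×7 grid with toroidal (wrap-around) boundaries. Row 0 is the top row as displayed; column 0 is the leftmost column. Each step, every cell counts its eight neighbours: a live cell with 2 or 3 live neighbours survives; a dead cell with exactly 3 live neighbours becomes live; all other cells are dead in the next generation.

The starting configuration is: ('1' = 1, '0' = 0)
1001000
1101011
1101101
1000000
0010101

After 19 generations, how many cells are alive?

4

t=0: 1001000
1101011
1101101
1000000
0010101
t=1: 0001000
0001010
0001100
0010100
1101001
t=2: 1001001
0011000
0010010
1110110
1101100
t=3: 1000001
0111101
0000011
1000010
0000000
t=4: 1111011
0111100
0111000
0000010
1000000
t=5: 0000011
0000011
0100000
0110000
1010110
t=6: 1000000
1000011
1110000
1011000
1011110
t=7: 1001000
0000000
0011000
1000000
1010100
t=8: 0101000
0011000
0000000
0010000
1001001
t=9: 1101100
0011000
0011000
0000000
1101000
t=10: 1000100
0000000
0011000
0101000
1101100
t=11: 1101100
0001000
0011000
1100000
1101100
t=12: 1100000
0100000
0111000
1000100
0001101
t=13: 1110000
0000000
1111000
1100110
0101111
t=14: 1111111
0001000
1011101
0000000
0001000
t=15: 1100011
0000000
0011100
0010100
1101011
t=16: 0110110
1111111
0010100
1000001
0001000
t=17: 0000000
1000001
0010100
0001000
1111111
t=18: 0011100
0000000
0001000
1000001
1111111
t=19: 1000001
0010100
0000000
0000000
0000000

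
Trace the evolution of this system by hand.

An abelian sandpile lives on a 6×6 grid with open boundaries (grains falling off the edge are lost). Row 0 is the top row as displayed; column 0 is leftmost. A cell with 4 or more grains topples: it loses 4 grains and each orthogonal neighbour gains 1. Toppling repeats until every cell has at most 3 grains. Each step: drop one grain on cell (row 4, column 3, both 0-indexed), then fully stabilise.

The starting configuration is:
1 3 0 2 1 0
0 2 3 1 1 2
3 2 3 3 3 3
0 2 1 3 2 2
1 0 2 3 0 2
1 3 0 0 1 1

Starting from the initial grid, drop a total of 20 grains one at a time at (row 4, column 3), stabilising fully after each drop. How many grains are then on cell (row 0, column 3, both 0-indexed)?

0) 1 3 0 2 1 0
0 2 3 1 1 2
3 2 3 3 3 3
0 2 1 3 2 2
1 0 2 3 0 2
1 3 0 0 1 1
1) 1 3 1 2 1 0
0 3 0 3 2 3
3 3 1 2 2 1
0 2 3 2 1 0
1 0 3 1 2 3
1 3 0 1 1 1
2) 1 3 1 2 1 0
0 3 0 3 2 3
3 3 1 2 2 1
0 2 3 2 1 0
1 0 3 2 2 3
1 3 0 1 1 1
3) 1 3 1 2 1 0
0 3 0 3 2 3
3 3 1 2 2 1
0 2 3 2 1 0
1 0 3 3 2 3
1 3 0 1 1 1
4) 1 3 1 2 1 0
0 3 0 3 2 3
3 3 2 3 2 1
0 3 1 0 2 0
1 1 1 2 3 3
1 3 1 2 1 1
5) 1 3 1 2 1 0
0 3 0 3 2 3
3 3 2 3 2 1
0 3 1 0 2 0
1 1 1 3 3 3
1 3 1 2 1 1
6) 1 3 1 2 1 0
0 3 0 3 2 3
3 3 2 3 2 1
0 3 1 1 3 1
1 1 2 1 1 0
1 3 1 3 2 2
7) 1 3 1 2 1 0
0 3 0 3 2 3
3 3 2 3 2 1
0 3 1 1 3 1
1 1 2 2 1 0
1 3 1 3 2 2
8) 1 3 1 2 1 0
0 3 0 3 2 3
3 3 2 3 2 1
0 3 1 1 3 1
1 1 2 3 1 0
1 3 1 3 2 2
9) 1 3 1 2 1 0
0 3 0 3 2 3
3 3 2 3 2 1
0 3 1 2 3 1
1 1 3 1 2 0
1 3 2 0 3 2
10) 1 3 1 2 1 0
0 3 0 3 2 3
3 3 2 3 2 1
0 3 1 2 3 1
1 1 3 2 2 0
1 3 2 0 3 2
11) 1 3 1 2 1 0
0 3 0 3 2 3
3 3 2 3 2 1
0 3 1 2 3 1
1 1 3 3 2 0
1 3 2 0 3 2
12) 1 3 1 2 1 0
0 3 0 3 2 3
3 3 2 3 2 1
0 3 2 3 3 1
1 2 0 1 3 0
1 3 3 1 3 2
13) 1 3 1 2 1 0
0 3 0 3 2 3
3 3 2 3 2 1
0 3 2 3 3 1
1 2 0 2 3 0
1 3 3 1 3 2
14) 1 3 1 2 1 0
0 3 0 3 2 3
3 3 2 3 2 1
0 3 2 3 3 1
1 2 0 3 3 0
1 3 3 1 3 2
15) 1 3 1 3 2 1
0 3 1 1 1 0
3 3 3 2 1 3
0 3 3 2 2 2
1 2 1 2 2 1
1 3 3 3 0 3
16) 1 3 1 3 2 1
0 3 1 1 1 0
3 3 3 2 1 3
0 3 3 2 2 2
1 2 1 3 2 1
1 3 3 3 0 3
17) 1 3 1 3 2 1
0 3 1 1 1 0
3 3 3 2 1 3
0 3 3 3 2 2
1 3 3 1 3 1
2 0 1 1 1 3
18) 1 3 1 3 2 1
0 3 1 1 1 0
3 3 3 2 1 3
0 3 3 3 2 2
1 3 3 2 3 1
2 0 1 1 1 3
19) 1 3 1 3 2 1
0 3 1 1 1 0
3 3 3 2 1 3
0 3 3 3 2 2
1 3 3 3 3 1
2 0 1 1 1 3
20) 2 0 2 3 2 1
2 1 3 2 1 0
0 3 2 0 3 3
2 2 3 3 0 3
2 1 2 3 1 2
2 1 2 2 2 3

3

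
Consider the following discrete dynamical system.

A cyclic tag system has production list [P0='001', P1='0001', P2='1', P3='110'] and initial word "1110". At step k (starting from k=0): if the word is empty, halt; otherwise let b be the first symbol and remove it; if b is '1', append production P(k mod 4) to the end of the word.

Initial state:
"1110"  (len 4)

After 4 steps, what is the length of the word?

8

gen 0: "1110"  (len 4)
gen 1: "110001"  (len 6)
gen 2: "100010001"  (len 9)
gen 3: "000100011"  (len 9)
gen 4: "00100011"  (len 8)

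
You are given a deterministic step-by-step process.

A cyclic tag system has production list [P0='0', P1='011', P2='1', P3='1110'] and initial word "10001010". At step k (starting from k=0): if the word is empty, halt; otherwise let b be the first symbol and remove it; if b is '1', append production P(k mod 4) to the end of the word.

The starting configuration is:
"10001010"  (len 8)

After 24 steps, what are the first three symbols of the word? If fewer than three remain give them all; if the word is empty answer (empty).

100

gen 0: "10001010"  (len 8)
gen 1: "00010100"  (len 8)
gen 2: "0010100"  (len 7)
gen 3: "010100"  (len 6)
gen 4: "10100"  (len 5)
gen 5: "01000"  (len 5)
gen 6: "1000"  (len 4)
gen 7: "0001"  (len 4)
gen 8: "001"  (len 3)
gen 9: "01"  (len 2)
gen 10: "1"  (len 1)
gen 11: "1"  (len 1)
gen 12: "1110"  (len 4)
gen 13: "1100"  (len 4)
gen 14: "100011"  (len 6)
gen 15: "000111"  (len 6)
gen 16: "00111"  (len 5)
gen 17: "0111"  (len 4)
gen 18: "111"  (len 3)
gen 19: "111"  (len 3)
gen 20: "111110"  (len 6)
gen 21: "111100"  (len 6)
gen 22: "11100011"  (len 8)
gen 23: "11000111"  (len 8)
gen 24: "10001111110"  (len 11)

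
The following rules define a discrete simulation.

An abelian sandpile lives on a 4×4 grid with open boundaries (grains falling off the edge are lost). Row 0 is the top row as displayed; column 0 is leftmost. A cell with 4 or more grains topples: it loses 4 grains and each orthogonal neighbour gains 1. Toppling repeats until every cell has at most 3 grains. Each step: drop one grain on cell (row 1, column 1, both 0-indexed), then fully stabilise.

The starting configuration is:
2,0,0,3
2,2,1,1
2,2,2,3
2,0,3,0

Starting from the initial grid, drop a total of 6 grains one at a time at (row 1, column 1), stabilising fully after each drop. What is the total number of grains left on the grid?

step 0: 2,0,0,3
2,2,1,1
2,2,2,3
2,0,3,0
step 1: 2,0,0,3
2,3,1,1
2,2,2,3
2,0,3,0
step 2: 2,1,0,3
3,0,2,1
2,3,2,3
2,0,3,0
step 3: 2,1,0,3
3,1,2,1
2,3,2,3
2,0,3,0
step 4: 2,1,0,3
3,2,2,1
2,3,2,3
2,0,3,0
step 5: 2,1,0,3
3,3,2,1
2,3,2,3
2,0,3,0
step 6: 3,2,0,3
1,2,3,1
0,1,3,3
3,1,3,0

29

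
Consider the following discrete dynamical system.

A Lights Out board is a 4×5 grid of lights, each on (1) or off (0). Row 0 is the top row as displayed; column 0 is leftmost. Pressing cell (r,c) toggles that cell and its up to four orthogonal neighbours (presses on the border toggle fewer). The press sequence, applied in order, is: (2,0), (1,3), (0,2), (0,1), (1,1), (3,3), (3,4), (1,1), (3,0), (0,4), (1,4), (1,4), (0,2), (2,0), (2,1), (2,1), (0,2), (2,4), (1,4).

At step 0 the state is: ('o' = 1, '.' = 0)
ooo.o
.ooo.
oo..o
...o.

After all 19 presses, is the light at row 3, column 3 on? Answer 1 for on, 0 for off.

1

[0] ooo.o
.ooo.
oo..o
...o.
[1] ooo.o
oooo.
....o
o..o.
[2] ooooo
oo..o
...oo
o..o.
[3] o...o
ooo.o
...oo
o..o.
[4] .oo.o
o.o.o
...oo
o..o.
[5] ..o.o
.o..o
.o.oo
o..o.
[6] ..o.o
.o..o
.o..o
o.o.o
[7] ..o.o
.o..o
.o...
o.oo.
[8] .oo.o
o.o.o
.....
o.oo.
[9] .oo.o
o.o.o
o....
.ooo.
[10] .ooo.
o.o..
o....
.ooo.
[11] .oooo
o.ooo
o...o
.ooo.
[12] .ooo.
o.o..
o....
.ooo.
[13] .....
o....
o....
.ooo.
[14] .....
.....
.o...
oooo.
[15] .....
.o...
o.o..
o.oo.
[16] .....
.....
.o...
oooo.
[17] .ooo.
..o..
.o...
oooo.
[18] .ooo.
..o.o
.o.oo
ooooo
[19] .oooo
..oo.
.o.o.
ooooo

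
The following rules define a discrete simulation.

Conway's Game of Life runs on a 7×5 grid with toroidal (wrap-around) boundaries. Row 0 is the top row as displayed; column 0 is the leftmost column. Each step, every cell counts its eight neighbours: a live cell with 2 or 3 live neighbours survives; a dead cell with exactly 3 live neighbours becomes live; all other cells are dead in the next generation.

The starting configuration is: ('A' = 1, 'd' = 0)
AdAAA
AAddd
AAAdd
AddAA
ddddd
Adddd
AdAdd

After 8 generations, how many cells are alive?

5

k=0  AdAAA
AAddd
AAAdd
AddAA
ddddd
Adddd
AdAdd
k=1  ddAAd
ddddd
ddAAd
AdAAA
Adddd
dAddd
AdAdd
k=2  dAAAd
ddddd
dAAdd
AdAdd
AdAAd
AAddd
ddAAd
k=3  dAdAd
dddAd
dAAdd
AdddA
AdAAd
Adddd
AddAA
k=4  AddAd
dAdAd
AAAAA
AdddA
AddAd
AdAdd
AAAAd
k=5  AddAd
ddddd
ddddd
ddddd
AddAd
Adddd
AddAd
k=6  ddddd
ddddd
ddddd
ddddd
ddddA
AAddd
AAddd
k=7  ddddd
ddddd
ddddd
ddddd
Adddd
dAddA
AAddd
k=8  ddddd
ddddd
ddddd
ddddd
Adddd
dAddA
AAddd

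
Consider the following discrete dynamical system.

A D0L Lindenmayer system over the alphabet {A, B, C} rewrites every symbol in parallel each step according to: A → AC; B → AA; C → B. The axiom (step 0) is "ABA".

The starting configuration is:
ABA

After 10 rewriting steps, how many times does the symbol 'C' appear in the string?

200

[0] ABA
[1] ACAAAC
[2] ACBACACACB
[3] ACBAAACBACBACBAA
[4] ACBAAACACACBAAACBAAACBAAACAC
[5] ACBAAACACACBACBACBAAACACACBAAACACACBAAACACACBACB
[6] ACBAAACACACBACBACBAAACBAAACBAAACACACBACBACBAAACACACBACBACBAAACACACBACBACBAAACBAA
[7] ACBAAACACACBACBACBAAACBAAACBAAACACACBAAACACACBAAACACACBACB…CBACBACBAAACBAAACBAAACACACBACBACBAAACBAAACBAAACACACBAAACAC  (len 136)
[8] ACBAAACACACBACBACBAAACBAAACBAAACACACBAAACACACBAAACACACBACB…ACBAAACBAAACBAAACACACBAAACACACBAAACACACBACBACBAAACACACBACB  (len 232)
[9] ACBAAACACACBACBACBAAACBAAACBAAACACACBAAACACACBAAACACACBACB…ACACBACBACBAAACACACBACBACBAAACBAAACBAAACACACBACBACBAAACBAA  (len 392)
[10] ACBAAACACACBACBACBAAACBAAACBAAACACACBAAACACACBAAACACACBACB…AAACACACBAAACACACBAAACACACBACBACBAAACBAAACBAAACACACBAAACAC  (len 664)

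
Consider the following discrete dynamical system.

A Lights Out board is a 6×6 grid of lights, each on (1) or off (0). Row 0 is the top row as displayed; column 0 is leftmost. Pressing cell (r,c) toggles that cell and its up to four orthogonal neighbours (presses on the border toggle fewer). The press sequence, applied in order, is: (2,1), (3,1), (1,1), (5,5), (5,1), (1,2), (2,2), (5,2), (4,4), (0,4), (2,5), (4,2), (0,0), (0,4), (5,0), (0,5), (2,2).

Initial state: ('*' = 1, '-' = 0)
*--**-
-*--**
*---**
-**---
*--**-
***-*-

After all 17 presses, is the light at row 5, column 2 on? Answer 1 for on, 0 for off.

t=0: *--**-
-*--**
*---**
-**---
*--**-
***-*-
t=1: *--**-
----**
-**-**
--*---
*--**-
***-*-
t=2: *--**-
----**
--*-**
**----
**-**-
***-*-
t=3: **-**-
***-**
-**-**
**----
**-**-
***-*-
t=4: **-**-
***-**
-**-**
**----
**-***
***--*
t=5: **-**-
***-**
-**-**
**----
*--***
-----*
t=6: *****-
*--***
-*--**
**----
*--***
-----*
t=7: *****-
*-****
--****
***---
*--***
-----*
t=8: *****-
*-****
--****
***---
*-****
-***-*
t=9: *****-
*-****
--****
***-*-
*-*---
-*****
t=10: ***--*
*-**-*
--****
***-*-
*-*---
-*****
t=11: ***--*
*-**--
--**--
***-**
*-*---
-*****
t=12: ***--*
*-**--
--**--
**--**
**-*--
-*-***
t=13: --*--*
--**--
--**--
**--**
**-*--
-*-***
t=14: --***-
--***-
--**--
**--**
**-*--
-*-***
t=15: --***-
--***-
--**--
**--**
-*-*--
*--***
t=16: --**-*
--****
--**--
**--**
-*-*--
*--***
t=17: --**-*
---***
-*----
***-**
-*-*--
*--***

0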